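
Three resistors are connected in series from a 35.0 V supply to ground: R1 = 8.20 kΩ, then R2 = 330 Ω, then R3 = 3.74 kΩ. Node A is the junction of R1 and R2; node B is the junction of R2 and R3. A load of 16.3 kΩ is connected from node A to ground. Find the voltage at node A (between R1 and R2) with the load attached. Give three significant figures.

V ≈ 9.95 V

Below node A the series string R2+R3 = 4070 Ω sits in parallel with the 16300 Ω load: 3257 Ω.
V_A = 35.0 × 3257/(8200 + 3257) = 9.95 V.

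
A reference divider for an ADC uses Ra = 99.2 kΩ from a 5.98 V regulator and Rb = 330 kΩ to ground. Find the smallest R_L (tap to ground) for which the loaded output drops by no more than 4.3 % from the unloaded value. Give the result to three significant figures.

Output resistance R_th = Ra‖Rb = (99.2 × 330)/429.2 = 76.27 kΩ.
The fractional drop is R_th/(R_th + R_L); requiring this ≤ 0.0430 gives R_L ≥ R_th(1/0.0430 − 1) = 76.27 × 22.26 = 1.70 MΩ.

R_L(min) ≈ 1.70 MΩ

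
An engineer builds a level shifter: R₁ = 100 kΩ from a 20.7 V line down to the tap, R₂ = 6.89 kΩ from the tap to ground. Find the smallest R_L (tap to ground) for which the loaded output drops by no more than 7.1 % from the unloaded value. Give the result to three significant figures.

Output resistance R_th = R₁‖R₂ = (100 × 6.89)/106.9 = 6.446 kΩ.
The fractional drop is R_th/(R_th + R_L); requiring this ≤ 0.0710 gives R_L ≥ R_th(1/0.0710 − 1) = 6.446 × 13.08 = 84.3 kΩ.

R_L(min) ≈ 84.3 kΩ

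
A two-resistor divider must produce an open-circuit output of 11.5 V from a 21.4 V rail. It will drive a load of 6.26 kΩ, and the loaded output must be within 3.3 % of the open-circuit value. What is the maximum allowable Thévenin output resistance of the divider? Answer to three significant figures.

Loading drop = R_th/(R_th + R_L) ≤ 0.0330, so R_th ≤ R_L · ε/(1−ε) = 6.26 kΩ × 0.0330/0.9670 = 214 Ω.
(Any R1, R2 with R2/(R1+R2) = 0.537 and R1‖R2 ≤ 214 Ω will meet the spec.)

R_th ≤ 214 Ω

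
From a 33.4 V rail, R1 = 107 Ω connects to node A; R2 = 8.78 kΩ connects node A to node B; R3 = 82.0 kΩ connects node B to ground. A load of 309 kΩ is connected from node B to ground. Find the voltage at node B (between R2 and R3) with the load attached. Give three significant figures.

At node B, R3 is in parallel with the load: R3‖R_L = 64800 Ω.
Below node A the resistance is R2 + (R3‖R_L) = 73580 Ω, so V_A = 33.4 × 73580/73690 = 33.35 V.
Then V_B = V_A × (R3‖R_L)/(R2 + R3‖R_L) = 33.35 × 64800/73580 = 29.4 V.

V ≈ 29.4 V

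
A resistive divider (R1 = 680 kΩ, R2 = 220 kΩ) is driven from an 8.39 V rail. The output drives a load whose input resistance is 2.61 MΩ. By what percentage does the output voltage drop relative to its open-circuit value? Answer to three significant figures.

5.99 %

The divider's output (Thévenin) resistance is R1‖R2 = 166.2 kΩ.
Fractional drop under load = R_th/(R_th + R_L) = 166.2 / (166.2 + 2610) = 0.05987.
So the output falls by 5.99 %.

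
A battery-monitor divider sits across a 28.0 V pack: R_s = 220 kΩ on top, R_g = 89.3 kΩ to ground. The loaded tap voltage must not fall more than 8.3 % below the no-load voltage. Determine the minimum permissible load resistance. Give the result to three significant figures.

Output resistance R_th = R_s‖R_g = (220 × 89.3)/309.3 = 63.52 kΩ.
The fractional drop is R_th/(R_th + R_L); requiring this ≤ 0.0830 gives R_L ≥ R_th(1/0.0830 − 1) = 63.52 × 11.05 = 702 kΩ.

R_L(min) ≈ 702 kΩ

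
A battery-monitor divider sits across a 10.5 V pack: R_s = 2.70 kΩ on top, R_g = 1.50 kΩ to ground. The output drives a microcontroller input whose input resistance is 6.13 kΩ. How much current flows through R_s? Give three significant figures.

R_g‖R_L = 1.205 kΩ, so the source sees R_s + R_g‖R_L = 3.905 kΩ.
I = 10.5 V / 3.905 kΩ = 2.69 mA.

I ≈ 2.69 mA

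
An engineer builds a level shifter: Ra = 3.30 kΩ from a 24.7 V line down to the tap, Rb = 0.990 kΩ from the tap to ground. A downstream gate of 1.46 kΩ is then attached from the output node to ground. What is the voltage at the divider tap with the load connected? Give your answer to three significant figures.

The load sits in parallel with Rb: Rb‖R_L = (990 × 1460) / (990 + 1460) = 590.0 Ω.
V_out = 24.7 × 590.0 / (3300 + 590.0) = 24.7 × 590.0/3890 = 3.75 V.

V_out ≈ 3.75 V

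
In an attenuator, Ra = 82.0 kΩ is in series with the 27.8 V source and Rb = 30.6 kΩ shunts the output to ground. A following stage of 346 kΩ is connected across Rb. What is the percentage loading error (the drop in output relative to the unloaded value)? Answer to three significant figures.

The divider's output (Thévenin) resistance is Ra‖Rb = 22.28 kΩ.
Fractional drop under load = R_th/(R_th + R_L) = 22.28 / (22.28 + 346) = 0.06051.
So the output falls by 6.05 %.

6.05 %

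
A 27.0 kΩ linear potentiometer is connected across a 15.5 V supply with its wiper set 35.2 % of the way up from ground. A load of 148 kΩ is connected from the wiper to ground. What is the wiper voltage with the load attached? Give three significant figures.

V ≈ 5.24 V

The wiper splits the pot into (1−α)R = 17.50 kΩ above and αR = 9.504 kΩ below.
Lower section ‖ load = 8.931 kΩ.
V_wiper = 15.5 × 8.931/(17.50 + 8.931) = 5.24 V.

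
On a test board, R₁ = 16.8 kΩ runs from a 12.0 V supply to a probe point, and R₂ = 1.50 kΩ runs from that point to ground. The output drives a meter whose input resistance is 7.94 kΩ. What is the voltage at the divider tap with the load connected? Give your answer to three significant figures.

The load sits in parallel with R₂: R₂‖R_L = (1.50 × 7.94) / (1.50 + 7.94) = 1.262 kΩ.
V_out = 12.0 × 1.262 / (16.8 + 1.262) = 12.0 × 1.262/18.06 = 0.838 V.

V_out ≈ 0.838 V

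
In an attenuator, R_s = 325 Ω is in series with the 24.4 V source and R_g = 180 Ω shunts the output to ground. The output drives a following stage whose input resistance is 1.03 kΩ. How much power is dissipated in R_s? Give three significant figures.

P ≈ 846 mW

Total resistance from the source is R_s + (R_g‖R_L) = 478.2 Ω, so I = 24.4/478.2 Ω = 51.02 mA.
P = I²·R_s = (51.02 mA)² × 325 Ω = 846 mW.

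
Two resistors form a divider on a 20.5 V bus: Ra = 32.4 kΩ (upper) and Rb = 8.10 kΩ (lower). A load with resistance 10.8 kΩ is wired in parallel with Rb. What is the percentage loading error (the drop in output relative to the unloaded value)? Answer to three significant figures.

37.5 %

The divider's output (Thévenin) resistance is Ra‖Rb = 6.480 kΩ.
Fractional drop under load = R_th/(R_th + R_L) = 6.480 / (6.480 + 10.8) = 0.3750.
So the output falls by 37.5 %.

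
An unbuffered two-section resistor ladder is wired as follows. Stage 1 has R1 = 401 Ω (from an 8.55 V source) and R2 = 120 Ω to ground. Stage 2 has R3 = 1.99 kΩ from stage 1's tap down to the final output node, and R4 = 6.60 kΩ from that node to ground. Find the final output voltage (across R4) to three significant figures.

Stage 2 presents R3+R4 = 8590 Ω as a load on stage 1's tap.
Stage 1's lower leg becomes R2‖(R3+R4) = 118.3 Ω, so V_mid = 8.55 × 118.3/519.3 = 1.948 V.
Stage 2 is itself unloaded: V_out = V_mid × R4/(R3+R4) = 1.948 × 6600/8590 = 1.50 V.

V_out ≈ 1.50 V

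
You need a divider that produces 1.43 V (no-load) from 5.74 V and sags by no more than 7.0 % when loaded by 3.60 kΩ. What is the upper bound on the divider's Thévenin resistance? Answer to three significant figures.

R_th ≤ 271 Ω

Loading drop = R_th/(R_th + R_L) ≤ 0.0700, so R_th ≤ R_L · ε/(1−ε) = 3.60 kΩ × 0.0700/0.9300 = 271 Ω.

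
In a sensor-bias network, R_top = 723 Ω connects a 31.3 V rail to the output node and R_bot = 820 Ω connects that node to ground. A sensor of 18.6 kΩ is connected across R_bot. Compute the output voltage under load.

V_out ≈ 16.3 V

The load sits in parallel with R_bot: R_bot‖R_L = (820 × 18600) / (820 + 18600) = 785.4 Ω.
V_out = 31.3 × 785.4 / (723 + 785.4) = 31.3 × 785.4/1508 = 16.3 V.
(Unloaded it would have been 16.6 V.)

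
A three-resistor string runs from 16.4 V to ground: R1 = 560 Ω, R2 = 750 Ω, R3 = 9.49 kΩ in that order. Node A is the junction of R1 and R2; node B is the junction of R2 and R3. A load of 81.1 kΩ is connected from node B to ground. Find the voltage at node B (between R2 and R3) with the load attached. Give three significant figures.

V ≈ 14.2 V

At node B, R3 is in parallel with the load: R3‖R_L = 8496 Ω.
Below node A the resistance is R2 + (R3‖R_L) = 9246 Ω, so V_A = 16.4 × 9246/9806 = 15.46 V.
Then V_B = V_A × (R3‖R_L)/(R2 + R3‖R_L) = 15.46 × 8496/9246 = 14.2 V.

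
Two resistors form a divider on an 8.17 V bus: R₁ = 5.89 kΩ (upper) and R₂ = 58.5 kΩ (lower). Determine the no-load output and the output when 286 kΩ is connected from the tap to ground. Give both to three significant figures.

Unloaded: 7.42 V; loaded: 7.29 V

Open-circuit: V = 8.17 × 58.5/(5.89 + 58.5) = 7.42 V.
With the load, R₂ becomes R₂‖R_L = 48.57 kΩ, so V = 8.17 × 48.57/54.46 = 7.29 V.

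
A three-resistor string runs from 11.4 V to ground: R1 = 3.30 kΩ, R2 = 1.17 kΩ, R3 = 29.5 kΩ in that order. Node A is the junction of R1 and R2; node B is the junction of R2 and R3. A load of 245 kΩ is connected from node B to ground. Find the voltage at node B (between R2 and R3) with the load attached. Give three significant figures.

V ≈ 9.75 V

At node B, R3 is in parallel with the load: R3‖R_L = 26.33 kΩ.
Below node A the resistance is R2 + (R3‖R_L) = 27.50 kΩ, so V_A = 11.4 × 27.50/30.80 = 10.18 V.
Then V_B = V_A × (R3‖R_L)/(R2 + R3‖R_L) = 10.18 × 26.33/27.50 = 9.75 V.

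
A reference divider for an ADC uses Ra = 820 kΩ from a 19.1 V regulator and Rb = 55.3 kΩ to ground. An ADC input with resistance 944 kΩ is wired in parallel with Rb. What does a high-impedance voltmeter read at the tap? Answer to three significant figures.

The load sits in parallel with Rb: Rb‖R_L = (55.3 × 944) / (55.3 + 944) = 52.24 kΩ.
V_out = 19.1 × 52.24 / (820 + 52.24) = 19.1 × 52.24/872.2 = 1.14 V.

V_out ≈ 1.14 V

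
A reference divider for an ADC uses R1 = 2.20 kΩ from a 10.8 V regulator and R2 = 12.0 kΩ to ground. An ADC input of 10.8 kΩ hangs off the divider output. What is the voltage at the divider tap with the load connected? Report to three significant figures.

V_out ≈ 7.79 V

The load sits in parallel with R2: R2‖R_L = (12.0 × 10.8) / (12.0 + 10.8) = 5.684 kΩ.
V_out = 10.8 × 5.684 / (2.20 + 5.684) = 10.8 × 5.684/7.884 = 7.79 V.
(Unloaded it would have been 9.13 V.)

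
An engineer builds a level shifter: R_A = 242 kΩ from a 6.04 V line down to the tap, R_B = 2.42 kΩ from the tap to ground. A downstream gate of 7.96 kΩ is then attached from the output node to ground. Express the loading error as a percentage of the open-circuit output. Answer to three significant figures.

Unloaded V = 6.04 × 2.42/244.4 = 0.05980 V.
Loaded: R_B‖R_L = 1.856 kΩ, giving V = 6.04 × 1.856/243.9 = 0.04597 V.
Drop = (0.05980 − 0.04597) / 0.05980 = 23.1 %.

23.1 %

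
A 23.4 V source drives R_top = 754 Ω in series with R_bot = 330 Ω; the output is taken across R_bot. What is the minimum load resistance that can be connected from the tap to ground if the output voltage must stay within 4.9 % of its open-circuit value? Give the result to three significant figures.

R_L(min) ≈ 4.45 kΩ

Output resistance R_th = R_top‖R_bot = (754 × 330)/1084 = 229.5 Ω.
The fractional drop is R_th/(R_th + R_L); requiring this ≤ 0.0490 gives R_L ≥ R_th(1/0.0490 − 1) = 229.5 × 19.41 = 4.45 kΩ.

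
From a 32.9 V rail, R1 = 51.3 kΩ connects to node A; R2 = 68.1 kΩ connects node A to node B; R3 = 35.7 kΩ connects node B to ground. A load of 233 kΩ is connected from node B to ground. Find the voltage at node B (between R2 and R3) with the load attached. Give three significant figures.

At node B, R3 is in parallel with the load: R3‖R_L = 30.96 kΩ.
Below node A the resistance is R2 + (R3‖R_L) = 99.06 kΩ, so V_A = 32.9 × 99.06/150.4 = 21.67 V.
Then V_B = V_A × (R3‖R_L)/(R2 + R3‖R_L) = 21.67 × 30.96/99.06 = 6.77 V.

V ≈ 6.77 V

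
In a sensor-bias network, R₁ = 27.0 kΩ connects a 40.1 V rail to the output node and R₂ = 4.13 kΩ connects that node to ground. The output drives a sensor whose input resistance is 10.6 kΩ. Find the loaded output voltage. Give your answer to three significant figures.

V_out ≈ 3.98 V

The load sits in parallel with R₂: R₂‖R_L = (4.13 × 10.6) / (4.13 + 10.6) = 2.972 kΩ.
V_out = 40.1 × 2.972 / (27.0 + 2.972) = 40.1 × 2.972/29.97 = 3.98 V.
(Unloaded it would have been 5.32 V.)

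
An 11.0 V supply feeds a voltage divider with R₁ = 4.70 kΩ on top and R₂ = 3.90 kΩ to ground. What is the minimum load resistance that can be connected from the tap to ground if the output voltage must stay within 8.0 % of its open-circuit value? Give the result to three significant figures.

Output resistance R_th = R₁‖R₂ = (4.70 × 3.90)/8.600 = 2.131 kΩ.
The fractional drop is R_th/(R_th + R_L); requiring this ≤ 0.0800 gives R_L ≥ R_th(1/0.0800 − 1) = 2.131 × 11.50 = 24.5 kΩ.

R_L(min) ≈ 24.5 kΩ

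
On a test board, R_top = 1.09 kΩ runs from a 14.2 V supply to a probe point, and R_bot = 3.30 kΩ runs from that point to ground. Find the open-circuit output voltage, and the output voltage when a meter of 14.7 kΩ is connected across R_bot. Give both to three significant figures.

Unloaded: 10.7 V; loaded: 10.1 V

Open-circuit: V = 14.2 × 3.30/(1.09 + 3.30) = 10.7 V.
With the load, R_bot becomes R_bot‖R_L = 2.695 kΩ, so V = 14.2 × 2.695/3.785 = 10.1 V.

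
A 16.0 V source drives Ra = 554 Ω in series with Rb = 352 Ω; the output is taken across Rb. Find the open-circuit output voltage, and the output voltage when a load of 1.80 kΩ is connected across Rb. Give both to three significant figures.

Unloaded: 6.22 V; loaded: 5.55 V

Open-circuit: V = 16.0 × 352/(554 + 352) = 6.22 V.
With the load, Rb becomes Rb‖R_L = 294.4 Ω, so V = 16.0 × 294.4/848.4 = 5.55 V.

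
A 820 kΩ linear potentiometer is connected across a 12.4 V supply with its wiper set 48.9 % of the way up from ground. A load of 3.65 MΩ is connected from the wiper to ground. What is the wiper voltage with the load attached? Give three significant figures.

V ≈ 5.74 V

The wiper splits the pot into (1−α)R = 419.0 kΩ above and αR = 401.0 kΩ below.
Lower section ‖ load = 361.3 kΩ.
V_wiper = 12.4 × 361.3/(419.0 + 361.3) = 5.74 V.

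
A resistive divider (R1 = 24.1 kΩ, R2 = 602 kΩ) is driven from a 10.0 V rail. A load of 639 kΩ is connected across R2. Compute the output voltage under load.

V_out ≈ 9.28 V

The load sits in parallel with R2: R2‖R_L = (602 × 639) / (602 + 639) = 310.0 kΩ.
V_out = 10.0 × 310.0 / (24.1 + 310.0) = 10.0 × 310.0/334.1 = 9.28 V.
(Unloaded it would have been 9.62 V.)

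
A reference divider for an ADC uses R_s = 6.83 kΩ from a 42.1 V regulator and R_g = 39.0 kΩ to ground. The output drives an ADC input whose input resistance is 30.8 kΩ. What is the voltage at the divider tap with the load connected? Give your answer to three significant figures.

The load sits in parallel with R_g: R_g‖R_L = (39.0 × 30.8) / (39.0 + 30.8) = 17.21 kΩ.
V_out = 42.1 × 17.21 / (6.83 + 17.21) = 42.1 × 17.21/24.04 = 30.1 V.

V_out ≈ 30.1 V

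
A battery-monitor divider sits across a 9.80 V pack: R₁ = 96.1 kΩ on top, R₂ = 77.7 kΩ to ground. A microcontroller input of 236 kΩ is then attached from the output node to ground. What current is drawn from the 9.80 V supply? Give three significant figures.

I ≈ 0.0634 mA

R₂‖R_L = 58.45 kΩ, so the source sees R₁ + R₂‖R_L = 154.6 kΩ.
I = 9.80 V / 154.6 kΩ = 0.0634 mA.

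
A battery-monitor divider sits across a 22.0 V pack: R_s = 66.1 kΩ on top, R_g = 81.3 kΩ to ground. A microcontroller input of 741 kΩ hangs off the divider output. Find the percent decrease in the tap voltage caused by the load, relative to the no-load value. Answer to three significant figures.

4.69 %

The divider's output (Thévenin) resistance is R_s‖R_g = 36.46 kΩ.
Fractional drop under load = R_th/(R_th + R_L) = 36.46 / (36.46 + 741) = 0.04689.
So the output falls by 4.69 %.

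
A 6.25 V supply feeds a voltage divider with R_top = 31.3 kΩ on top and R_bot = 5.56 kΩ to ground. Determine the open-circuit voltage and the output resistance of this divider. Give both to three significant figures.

V_th = 0.943 V, R_th = 4.72 kΩ

V_th is the open-circuit tap voltage: 6.25 × 5.56/(31.3 + 5.56) = 0.943 V.
With the supply zeroed, R_top and R_bot appear in parallel from the tap: R_th = R_top‖R_bot = (31.3 × 5.56)/36.86 = 4.72 kΩ.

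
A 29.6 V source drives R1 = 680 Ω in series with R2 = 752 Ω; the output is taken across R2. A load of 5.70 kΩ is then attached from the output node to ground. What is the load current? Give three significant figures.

I_L ≈ 2.57 mA

R2‖R_L = 664.4 Ω; V_out = 29.6 × 664.4/1344 = 14.63 V.
I_L = V_out / R_L = 14.63 / 5.70 kΩ = 2.57 mA.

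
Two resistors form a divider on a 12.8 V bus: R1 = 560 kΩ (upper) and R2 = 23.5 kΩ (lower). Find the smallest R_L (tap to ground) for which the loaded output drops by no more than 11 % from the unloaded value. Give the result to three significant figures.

R_L(min) ≈ 182 kΩ

Output resistance R_th = R1‖R2 = (560 × 23.5)/583.5 = 22.55 kΩ.
The fractional drop is R_th/(R_th + R_L); requiring this ≤ 0.110 gives R_L ≥ R_th(1/0.110 − 1) = 22.55 × 8.091 = 182 kΩ.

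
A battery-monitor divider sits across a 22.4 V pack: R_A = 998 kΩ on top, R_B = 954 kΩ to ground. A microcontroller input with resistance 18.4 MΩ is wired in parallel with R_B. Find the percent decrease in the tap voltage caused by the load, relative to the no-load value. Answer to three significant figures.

The divider's output (Thévenin) resistance is R_A‖R_B = 487.8 kΩ.
Fractional drop under load = R_th/(R_th + R_L) = 487.8 / (487.8 + 18400) = 0.02582.
So the output falls by 2.58 %.

2.58 %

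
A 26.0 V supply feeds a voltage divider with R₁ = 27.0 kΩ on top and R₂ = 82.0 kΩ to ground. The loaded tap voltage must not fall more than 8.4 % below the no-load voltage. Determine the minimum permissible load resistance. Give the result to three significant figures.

Output resistance R_th = R₁‖R₂ = (27.0 × 82.0)/109.0 = 20.31 kΩ.
The fractional drop is R_th/(R_th + R_L); requiring this ≤ 0.0840 gives R_L ≥ R_th(1/0.0840 − 1) = 20.31 × 10.90 = 221 kΩ.

R_L(min) ≈ 221 kΩ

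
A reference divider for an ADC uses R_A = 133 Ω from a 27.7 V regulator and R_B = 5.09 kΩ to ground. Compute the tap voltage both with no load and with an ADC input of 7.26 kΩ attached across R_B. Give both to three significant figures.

Open-circuit: V = 27.7 × 5090/(133 + 5090) = 27.0 V.
With the load, R_B becomes R_B‖R_L = 2992 Ω, so V = 27.7 × 2992/3125 = 26.5 V.

Unloaded: 27.0 V; loaded: 26.5 V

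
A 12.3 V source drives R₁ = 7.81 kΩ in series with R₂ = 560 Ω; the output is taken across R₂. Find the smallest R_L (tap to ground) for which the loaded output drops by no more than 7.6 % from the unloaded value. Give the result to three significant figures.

Output resistance R_th = R₁‖R₂ = (7810 × 560)/8370 = 522.5 Ω.
The fractional drop is R_th/(R_th + R_L); requiring this ≤ 0.0760 gives R_L ≥ R_th(1/0.0760 − 1) = 522.5 × 12.16 = 6.35 kΩ.

R_L(min) ≈ 6.35 kΩ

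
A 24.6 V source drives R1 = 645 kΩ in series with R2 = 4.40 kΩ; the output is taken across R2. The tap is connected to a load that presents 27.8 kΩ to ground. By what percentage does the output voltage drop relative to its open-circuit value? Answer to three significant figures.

13.6 %

Unloaded V = 24.6 × 4.40/649.4 = 0.16668 V.
Loaded: R2‖R_L = 3.799 kΩ, giving V = 24.6 × 3.799/648.8 = 0.14403 V.
Drop = (0.16668 − 0.14403) / 0.16668 = 13.6 %.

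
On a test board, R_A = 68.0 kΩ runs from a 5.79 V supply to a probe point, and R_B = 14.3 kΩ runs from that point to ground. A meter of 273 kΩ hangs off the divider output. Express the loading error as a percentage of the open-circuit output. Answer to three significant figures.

4.15 %

The divider's output (Thévenin) resistance is R_A‖R_B = 11.82 kΩ.
Fractional drop under load = R_th/(R_th + R_L) = 11.82 / (11.82 + 273) = 0.04148.
So the output falls by 4.15 %.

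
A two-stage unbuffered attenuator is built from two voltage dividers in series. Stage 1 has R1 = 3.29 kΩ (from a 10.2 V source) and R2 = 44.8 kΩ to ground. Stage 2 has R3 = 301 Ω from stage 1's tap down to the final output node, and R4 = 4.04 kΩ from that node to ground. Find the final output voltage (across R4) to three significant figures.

Stage 2 presents R3+R4 = 4341 Ω as a load on stage 1's tap.
Stage 1's lower leg becomes R2‖(R3+R4) = 3958 Ω, so V_mid = 10.2 × 3958/7248 = 5.570 V.
Stage 2 is itself unloaded: V_out = V_mid × R4/(R3+R4) = 5.570 × 4040/4341 = 5.18 V.

V_out ≈ 5.18 V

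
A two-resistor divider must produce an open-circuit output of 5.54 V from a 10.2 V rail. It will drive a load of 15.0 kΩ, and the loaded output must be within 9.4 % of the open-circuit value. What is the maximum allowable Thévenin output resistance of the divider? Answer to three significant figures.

R_th ≤ 1.56 kΩ

Loading drop = R_th/(R_th + R_L) ≤ 0.0940, so R_th ≤ R_L · ε/(1−ε) = 15.0 kΩ × 0.0940/0.9060 = 1.56 kΩ.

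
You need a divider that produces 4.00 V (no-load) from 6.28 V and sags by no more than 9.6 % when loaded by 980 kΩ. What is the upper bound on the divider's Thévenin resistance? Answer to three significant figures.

R_th ≤ 104 kΩ

Loading drop = R_th/(R_th + R_L) ≤ 0.0960, so R_th ≤ R_L · ε/(1−ε) = 980 kΩ × 0.0960/0.9040 = 104 kΩ.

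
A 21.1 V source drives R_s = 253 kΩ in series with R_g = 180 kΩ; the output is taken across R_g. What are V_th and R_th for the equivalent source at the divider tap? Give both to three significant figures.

V_th is the open-circuit tap voltage: 21.1 × 180/(253 + 180) = 8.77 V.
With the supply zeroed, R_s and R_g appear in parallel from the tap: R_th = R_s‖R_g = (253 × 180)/433.0 = 105 kΩ.

V_th = 8.77 V, R_th = 105 kΩ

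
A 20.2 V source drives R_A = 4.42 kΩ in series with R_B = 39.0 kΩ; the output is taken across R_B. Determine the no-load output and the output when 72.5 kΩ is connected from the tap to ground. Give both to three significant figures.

Unloaded: 18.1 V; loaded: 17.2 V

Open-circuit: V = 20.2 × 39.0/(4.42 + 39.0) = 18.1 V.
With the load, R_B becomes R_B‖R_L = 25.36 kΩ, so V = 20.2 × 25.36/29.78 = 17.2 V.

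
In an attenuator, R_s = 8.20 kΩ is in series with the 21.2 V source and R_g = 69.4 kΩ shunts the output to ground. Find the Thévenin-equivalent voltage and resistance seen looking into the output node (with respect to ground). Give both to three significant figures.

V_th = 19.0 V, R_th = 7.33 kΩ

V_th is the open-circuit tap voltage: 21.2 × 69.4/(8.20 + 69.4) = 19.0 V.
With the supply zeroed, R_s and R_g appear in parallel from the tap: R_th = R_s‖R_g = (8.20 × 69.4)/77.60 = 7.33 kΩ.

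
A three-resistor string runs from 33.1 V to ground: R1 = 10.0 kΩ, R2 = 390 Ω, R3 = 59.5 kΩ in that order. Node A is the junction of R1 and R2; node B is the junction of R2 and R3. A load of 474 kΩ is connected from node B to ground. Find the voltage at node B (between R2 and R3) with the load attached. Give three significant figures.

At node B, R3 is in parallel with the load: R3‖R_L = 52860 Ω.
Below node A the resistance is R2 + (R3‖R_L) = 53250 Ω, so V_A = 33.1 × 53250/63250 = 27.87 V.
Then V_B = V_A × (R3‖R_L)/(R2 + R3‖R_L) = 27.87 × 52860/53250 = 27.7 V.

V ≈ 27.7 V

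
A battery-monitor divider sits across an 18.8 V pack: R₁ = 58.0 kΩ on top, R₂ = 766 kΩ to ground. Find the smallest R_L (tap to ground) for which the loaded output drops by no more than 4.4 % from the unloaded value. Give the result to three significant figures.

R_L(min) ≈ 1.17 MΩ

Output resistance R_th = R₁‖R₂ = (58.0 × 766)/824.0 = 53.92 kΩ.
The fractional drop is R_th/(R_th + R_L); requiring this ≤ 0.0440 gives R_L ≥ R_th(1/0.0440 − 1) = 53.92 × 21.73 = 1.17 MΩ.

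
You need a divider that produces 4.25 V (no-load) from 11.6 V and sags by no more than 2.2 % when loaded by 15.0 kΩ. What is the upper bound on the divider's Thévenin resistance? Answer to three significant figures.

R_th ≤ 337 Ω

Loading drop = R_th/(R_th + R_L) ≤ 0.0220, so R_th ≤ R_L · ε/(1−ε) = 15.0 kΩ × 0.0220/0.9780 = 337 Ω.
(Any R1, R2 with R2/(R1+R2) = 0.366 and R1‖R2 ≤ 337 Ω will meet the spec.)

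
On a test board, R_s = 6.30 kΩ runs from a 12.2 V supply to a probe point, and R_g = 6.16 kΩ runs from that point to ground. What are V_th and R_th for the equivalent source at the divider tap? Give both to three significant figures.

V_th = 6.03 V, R_th = 3.11 kΩ

V_th is the open-circuit tap voltage: 12.2 × 6.16/(6.30 + 6.16) = 6.03 V.
With the supply zeroed, R_s and R_g appear in parallel from the tap: R_th = R_s‖R_g = (6.30 × 6.16)/12.46 = 3.11 kΩ.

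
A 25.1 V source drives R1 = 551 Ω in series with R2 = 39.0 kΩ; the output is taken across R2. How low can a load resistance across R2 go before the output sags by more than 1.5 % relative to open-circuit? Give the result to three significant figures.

R_L(min) ≈ 35.7 kΩ

Output resistance R_th = R1‖R2 = (551 × 39000)/39550 = 543.3 Ω.
The fractional drop is R_th/(R_th + R_L); requiring this ≤ 0.0150 gives R_L ≥ R_th(1/0.0150 − 1) = 543.3 × 65.67 = 35.7 kΩ.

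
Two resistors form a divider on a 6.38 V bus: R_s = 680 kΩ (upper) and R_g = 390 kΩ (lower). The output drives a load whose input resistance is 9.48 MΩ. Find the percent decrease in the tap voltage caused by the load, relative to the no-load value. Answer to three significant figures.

2.55 %

The divider's output (Thévenin) resistance is R_s‖R_g = 247.9 kΩ.
Fractional drop under load = R_th/(R_th + R_L) = 247.9 / (247.9 + 9480) = 0.02548.
So the output falls by 2.55 %.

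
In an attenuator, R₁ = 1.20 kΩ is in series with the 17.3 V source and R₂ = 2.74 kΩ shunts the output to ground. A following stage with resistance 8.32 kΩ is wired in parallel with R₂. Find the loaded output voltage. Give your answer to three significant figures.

The load sits in parallel with R₂: R₂‖R_L = (2.74 × 8.32) / (2.74 + 8.32) = 2.061 kΩ.
V_out = 17.3 × 2.061 / (1.20 + 2.061) = 17.3 × 2.061/3.261 = 10.9 V.

V_out ≈ 10.9 V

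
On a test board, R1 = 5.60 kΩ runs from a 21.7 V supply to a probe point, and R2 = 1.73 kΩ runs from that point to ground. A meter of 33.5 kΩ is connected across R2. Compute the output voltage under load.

V_out ≈ 4.93 V

The load sits in parallel with R2: R2‖R_L = (1.73 × 33.5) / (1.73 + 33.5) = 1.645 kΩ.
V_out = 21.7 × 1.645 / (5.60 + 1.645) = 21.7 × 1.645/7.245 = 4.93 V.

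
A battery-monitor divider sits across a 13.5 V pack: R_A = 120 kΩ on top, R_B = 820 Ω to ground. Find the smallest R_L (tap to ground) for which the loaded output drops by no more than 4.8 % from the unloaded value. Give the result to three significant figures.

R_L(min) ≈ 16.2 kΩ

Output resistance R_th = R_A‖R_B = (120000 × 820)/120800 = 814.4 Ω.
The fractional drop is R_th/(R_th + R_L); requiring this ≤ 0.0480 gives R_L ≥ R_th(1/0.0480 − 1) = 814.4 × 19.83 = 16.2 kΩ.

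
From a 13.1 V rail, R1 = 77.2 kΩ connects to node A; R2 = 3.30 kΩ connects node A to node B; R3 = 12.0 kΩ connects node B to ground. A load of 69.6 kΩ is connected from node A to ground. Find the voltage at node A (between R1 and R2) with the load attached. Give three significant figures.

V ≈ 1.83 V

Below node A the series string R2+R3 = 15.30 kΩ sits in parallel with the 69.6 kΩ load: 12.54 kΩ.
V_A = 13.1 × 12.54/(77.2 + 12.54) = 1.83 V.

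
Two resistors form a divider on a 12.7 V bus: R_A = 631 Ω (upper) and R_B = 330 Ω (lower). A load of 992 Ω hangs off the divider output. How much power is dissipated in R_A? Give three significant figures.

P ≈ 132 mW

Total resistance from the source is R_A + (R_B‖R_L) = 878.6 Ω, so I = 12.7/878.6 Ω = 14.45 mA.
P = I²·R_A = (14.45 mA)² × 631 Ω = 132 mW.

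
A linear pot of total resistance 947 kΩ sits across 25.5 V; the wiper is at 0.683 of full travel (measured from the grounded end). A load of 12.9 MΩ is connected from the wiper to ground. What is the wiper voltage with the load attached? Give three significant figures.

V ≈ 17.1 V

The wiper splits the pot into (1−α)R = 300.2 kΩ above and αR = 646.8 kΩ below.
Lower section ‖ load = 615.9 kΩ.
V_wiper = 25.5 × 615.9/(300.2 + 615.9) = 17.1 V.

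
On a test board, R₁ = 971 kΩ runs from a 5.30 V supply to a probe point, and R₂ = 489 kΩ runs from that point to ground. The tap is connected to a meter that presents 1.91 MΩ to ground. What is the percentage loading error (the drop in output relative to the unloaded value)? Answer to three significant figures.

Unloaded V = 5.30 × 489/1460 = 1.7751 V.
Loaded: R₂‖R_L = 389.3 kΩ, giving V = 5.30 × 389.3/1360 = 1.5169 V.
Drop = (1.7751 − 1.5169) / 1.7751 = 14.5 %.

14.5 %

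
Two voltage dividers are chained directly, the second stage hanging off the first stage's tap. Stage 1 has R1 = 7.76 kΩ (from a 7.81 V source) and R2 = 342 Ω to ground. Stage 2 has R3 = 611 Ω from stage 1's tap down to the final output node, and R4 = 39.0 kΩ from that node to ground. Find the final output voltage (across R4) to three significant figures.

V_out ≈ 0.322 V

Stage 2 presents R3+R4 = 39610 Ω as a load on stage 1's tap.
Stage 1's lower leg becomes R2‖(R3+R4) = 339.1 Ω, so V_mid = 7.81 × 339.1/8099 = 0.3270 V.
Stage 2 is itself unloaded: V_out = V_mid × R4/(R3+R4) = 0.3270 × 39000/39610 = 0.322 V.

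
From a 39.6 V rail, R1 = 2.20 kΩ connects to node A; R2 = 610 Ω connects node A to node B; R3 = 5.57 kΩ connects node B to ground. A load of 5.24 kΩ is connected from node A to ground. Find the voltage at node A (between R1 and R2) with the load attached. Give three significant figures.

V ≈ 22.3 V

Below node A the series string R2+R3 = 6180 Ω sits in parallel with the 5240 Ω load: 2836 Ω.
V_A = 39.6 × 2836/(2200 + 2836) = 22.3 V.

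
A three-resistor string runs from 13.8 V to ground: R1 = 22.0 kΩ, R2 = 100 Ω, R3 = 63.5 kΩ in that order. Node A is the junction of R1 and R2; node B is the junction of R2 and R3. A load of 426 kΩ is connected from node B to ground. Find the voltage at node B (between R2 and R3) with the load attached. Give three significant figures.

V ≈ 9.86 V

At node B, R3 is in parallel with the load: R3‖R_L = 55260 Ω.
Below node A the resistance is R2 + (R3‖R_L) = 55360 Ω, so V_A = 13.8 × 55360/77360 = 9.876 V.
Then V_B = V_A × (R3‖R_L)/(R2 + R3‖R_L) = 9.876 × 55260/55360 = 9.86 V.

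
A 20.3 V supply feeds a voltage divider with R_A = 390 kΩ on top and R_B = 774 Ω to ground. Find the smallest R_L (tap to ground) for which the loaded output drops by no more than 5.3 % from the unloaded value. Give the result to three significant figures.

Output resistance R_th = R_A‖R_B = (390000 × 774)/390800 = 772.5 Ω.
The fractional drop is R_th/(R_th + R_L); requiring this ≤ 0.0530 gives R_L ≥ R_th(1/0.0530 − 1) = 772.5 × 17.87 = 13.8 kΩ.

R_L(min) ≈ 13.8 kΩ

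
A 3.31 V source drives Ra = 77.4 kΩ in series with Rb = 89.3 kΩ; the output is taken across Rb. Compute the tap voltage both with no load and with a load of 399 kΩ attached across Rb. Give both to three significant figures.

Open-circuit: V = 3.31 × 89.3/(77.4 + 89.3) = 1.77 V.
With the load, Rb becomes Rb‖R_L = 72.97 kΩ, so V = 3.31 × 72.97/150.4 = 1.61 V.

Unloaded: 1.77 V; loaded: 1.61 V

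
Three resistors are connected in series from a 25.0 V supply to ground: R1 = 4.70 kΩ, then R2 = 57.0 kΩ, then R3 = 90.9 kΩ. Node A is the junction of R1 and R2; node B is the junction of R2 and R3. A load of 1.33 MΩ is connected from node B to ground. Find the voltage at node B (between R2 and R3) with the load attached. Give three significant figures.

V ≈ 14.5 V

At node B, R3 is in parallel with the load: R3‖R_L = 85.08 kΩ.
Below node A the resistance is R2 + (R3‖R_L) = 142.1 kΩ, so V_A = 25.0 × 142.1/146.8 = 24.20 V.
Then V_B = V_A × (R3‖R_L)/(R2 + R3‖R_L) = 24.20 × 85.08/142.1 = 14.5 V.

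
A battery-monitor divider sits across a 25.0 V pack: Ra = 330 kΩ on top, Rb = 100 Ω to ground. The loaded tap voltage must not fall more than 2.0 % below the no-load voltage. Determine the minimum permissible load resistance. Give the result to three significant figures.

R_L(min) ≈ 4.90 kΩ

Output resistance R_th = Ra‖Rb = (330000 × 100)/330100 = 99.97 Ω.
The fractional drop is R_th/(R_th + R_L); requiring this ≤ 0.0200 gives R_L ≥ R_th(1/0.0200 − 1) = 99.97 × 49.00 = 4.90 kΩ.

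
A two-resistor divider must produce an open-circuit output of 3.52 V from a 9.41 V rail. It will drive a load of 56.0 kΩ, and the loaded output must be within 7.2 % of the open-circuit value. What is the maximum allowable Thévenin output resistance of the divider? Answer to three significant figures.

Loading drop = R_th/(R_th + R_L) ≤ 0.0720, so R_th ≤ R_L · ε/(1−ε) = 56.0 kΩ × 0.0720/0.9280 = 4.34 kΩ.
(Any R1, R2 with R2/(R1+R2) = 0.374 and R1‖R2 ≤ 4.34 kΩ will meet the spec.)

R_th ≤ 4.34 kΩ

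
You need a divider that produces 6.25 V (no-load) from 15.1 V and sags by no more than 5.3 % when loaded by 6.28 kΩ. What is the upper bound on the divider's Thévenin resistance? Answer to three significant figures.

Loading drop = R_th/(R_th + R_L) ≤ 0.0530, so R_th ≤ R_L · ε/(1−ε) = 6.28 kΩ × 0.0530/0.9470 = 351 Ω.

R_th ≤ 351 Ω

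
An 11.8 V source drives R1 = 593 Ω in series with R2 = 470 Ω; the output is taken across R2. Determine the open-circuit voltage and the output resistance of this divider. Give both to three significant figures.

V_th = 5.22 V, R_th = 262 Ω

V_th is the open-circuit tap voltage: 11.8 × 470/(593 + 470) = 5.22 V.
With the supply zeroed, R1 and R2 appear in parallel from the tap: R_th = R1‖R2 = (593 × 470)/1063 = 262 Ω.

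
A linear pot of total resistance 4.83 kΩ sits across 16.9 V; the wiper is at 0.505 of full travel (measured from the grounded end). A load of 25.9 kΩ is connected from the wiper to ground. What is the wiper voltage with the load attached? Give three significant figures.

V ≈ 8.15 V

The wiper splits the pot into (1−α)R = 2.391 kΩ above and αR = 2.439 kΩ below.
Lower section ‖ load = 2.229 kΩ.
V_wiper = 16.9 × 2.229/(2.391 + 2.229) = 8.15 V.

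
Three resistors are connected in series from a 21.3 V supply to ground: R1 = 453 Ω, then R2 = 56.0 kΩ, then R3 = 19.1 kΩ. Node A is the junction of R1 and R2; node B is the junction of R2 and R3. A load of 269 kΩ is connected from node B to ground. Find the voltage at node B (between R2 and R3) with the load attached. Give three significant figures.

At node B, R3 is in parallel with the load: R3‖R_L = 17830 Ω.
Below node A the resistance is R2 + (R3‖R_L) = 73830 Ω, so V_A = 21.3 × 73830/74290 = 21.17 V.
Then V_B = V_A × (R3‖R_L)/(R2 + R3‖R_L) = 21.17 × 17830/73830 = 5.11 V.

V ≈ 5.11 V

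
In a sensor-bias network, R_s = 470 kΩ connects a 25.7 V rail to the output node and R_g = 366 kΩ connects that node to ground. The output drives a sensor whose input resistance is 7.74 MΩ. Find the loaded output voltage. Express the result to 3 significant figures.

V_out ≈ 11.0 V

The load sits in parallel with R_g: R_g‖R_L = (366 × 7740) / (366 + 7740) = 349.5 kΩ.
V_out = 25.7 × 349.5 / (470 + 349.5) = 25.7 × 349.5/819.5 = 11.0 V.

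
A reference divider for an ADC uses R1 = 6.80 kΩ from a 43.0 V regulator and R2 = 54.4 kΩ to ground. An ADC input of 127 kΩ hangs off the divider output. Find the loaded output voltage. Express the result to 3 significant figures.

V_out ≈ 36.5 V

The load sits in parallel with R2: R2‖R_L = (54.4 × 127) / (54.4 + 127) = 38.09 kΩ.
V_out = 43.0 × 38.09 / (6.80 + 38.09) = 43.0 × 38.09/44.89 = 36.5 V.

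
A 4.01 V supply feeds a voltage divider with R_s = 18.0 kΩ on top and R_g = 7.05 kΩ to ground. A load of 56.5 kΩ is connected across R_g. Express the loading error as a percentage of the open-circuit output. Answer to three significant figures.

8.23 %

Unloaded V = 4.01 × 7.05/25.05 = 1.1286 V.
Loaded: R_g‖R_L = 6.268 kΩ, giving V = 4.01 × 6.268/24.27 = 1.0357 V.
Drop = (1.1286 − 1.0357) / 1.1286 = 8.23 %.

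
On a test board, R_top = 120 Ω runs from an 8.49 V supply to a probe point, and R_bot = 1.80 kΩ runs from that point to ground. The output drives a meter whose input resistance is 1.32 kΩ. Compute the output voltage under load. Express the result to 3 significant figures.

V_out ≈ 7.33 V

The load sits in parallel with R_bot: R_bot‖R_L = (1800 × 1320) / (1800 + 1320) = 761.5 Ω.
V_out = 8.49 × 761.5 / (120 + 761.5) = 8.49 × 761.5/881.5 = 7.33 V.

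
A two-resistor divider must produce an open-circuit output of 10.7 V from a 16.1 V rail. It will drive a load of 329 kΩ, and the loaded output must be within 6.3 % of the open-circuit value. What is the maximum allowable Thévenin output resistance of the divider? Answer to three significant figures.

Loading drop = R_th/(R_th + R_L) ≤ 0.0630, so R_th ≤ R_L · ε/(1−ε) = 329 kΩ × 0.0630/0.9370 = 22.1 kΩ.
(Any R1, R2 with R2/(R1+R2) = 0.665 and R1‖R2 ≤ 22.1 kΩ will meet the spec.)

R_th ≤ 22.1 kΩ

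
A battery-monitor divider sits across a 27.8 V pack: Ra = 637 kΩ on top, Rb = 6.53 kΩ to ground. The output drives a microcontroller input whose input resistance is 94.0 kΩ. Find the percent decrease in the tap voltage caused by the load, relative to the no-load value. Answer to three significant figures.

The divider's output (Thévenin) resistance is Ra‖Rb = 6.464 kΩ.
Fractional drop under load = R_th/(R_th + R_L) = 6.464 / (6.464 + 94.0) = 0.06434.
So the output falls by 6.43 %.

6.43 %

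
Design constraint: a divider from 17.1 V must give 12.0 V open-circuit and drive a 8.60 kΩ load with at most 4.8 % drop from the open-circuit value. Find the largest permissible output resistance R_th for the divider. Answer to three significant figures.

Loading drop = R_th/(R_th + R_L) ≤ 0.0480, so R_th ≤ R_L · ε/(1−ε) = 8.60 kΩ × 0.0480/0.9520 = 434 Ω.

R_th ≤ 434 Ω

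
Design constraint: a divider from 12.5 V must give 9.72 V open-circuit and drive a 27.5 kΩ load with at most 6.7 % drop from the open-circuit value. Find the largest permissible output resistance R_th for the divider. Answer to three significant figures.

R_th ≤ 1.97 kΩ

Loading drop = R_th/(R_th + R_L) ≤ 0.0670, so R_th ≤ R_L · ε/(1−ε) = 27.5 kΩ × 0.0670/0.9330 = 1.97 kΩ.
(Any R1, R2 with R2/(R1+R2) = 0.778 and R1‖R2 ≤ 1.97 kΩ will meet the spec.)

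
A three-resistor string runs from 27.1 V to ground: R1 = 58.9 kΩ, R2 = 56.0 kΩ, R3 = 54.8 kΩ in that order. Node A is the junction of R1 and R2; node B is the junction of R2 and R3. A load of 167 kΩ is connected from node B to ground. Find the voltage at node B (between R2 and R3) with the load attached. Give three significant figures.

At node B, R3 is in parallel with the load: R3‖R_L = 41.26 kΩ.
Below node A the resistance is R2 + (R3‖R_L) = 97.26 kΩ, so V_A = 27.1 × 97.26/156.2 = 16.88 V.
Then V_B = V_A × (R3‖R_L)/(R2 + R3‖R_L) = 16.88 × 41.26/97.26 = 7.16 V.

V ≈ 7.16 V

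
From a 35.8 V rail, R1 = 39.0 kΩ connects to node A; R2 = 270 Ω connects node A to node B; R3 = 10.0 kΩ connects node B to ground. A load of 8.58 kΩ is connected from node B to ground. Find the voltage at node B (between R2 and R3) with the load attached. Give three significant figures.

V ≈ 3.77 V

At node B, R3 is in parallel with the load: R3‖R_L = 4618 Ω.
Below node A the resistance is R2 + (R3‖R_L) = 4888 Ω, so V_A = 35.8 × 4888/43890 = 3.987 V.
Then V_B = V_A × (R3‖R_L)/(R2 + R3‖R_L) = 3.987 × 4618/4888 = 3.77 V.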